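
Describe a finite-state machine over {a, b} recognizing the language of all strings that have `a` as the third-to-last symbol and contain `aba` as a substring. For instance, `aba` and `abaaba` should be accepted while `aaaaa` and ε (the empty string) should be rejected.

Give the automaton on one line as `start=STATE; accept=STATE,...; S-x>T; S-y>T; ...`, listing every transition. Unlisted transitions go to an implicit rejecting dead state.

start=s0; accept=s9,s17,s18,s19; s0-a>s1; s0-b>s2; s1-a>s3; s1-b>s4; s2-a>s5; s2-b>s6; s3-a>s7; s3-b>s8; s4-a>s9; s4-b>s10; s5-a>s11; s5-b>s12; s6-a>s13; s6-b>s14; s7-a>s7; s7-b>s8; s8-a>s9; s8-b>s10; s9-a>s15; s9-b>s16; s10-a>s13; s10-b>s14; s11-a>s7; s11-b>s8; s12-a>s9; s12-b>s10; s13-a>s11; s13-b>s12; s14-a>s13; s14-b>s14; s15-a>s17; s15-b>s18; s16-a>s9; s16-b>s19; s17-a>s17; s17-b>s18; s18-a>s9; s18-b>s19; s19-a>s20; s19-b>s21; s20-a>s15; s20-b>s16; s21-a>s20; s21-b>s21

Handle the two conditions separately and then intersect. The first has 15 states tracking the last 3 symbols read; the second has 4 states tracking whether and how much of `aba` has been seen. A product state is a pair (one from each), accepting exactly when both do.
          a    b  
>  s0     s1   s2 
   s1     s3   s4 
   s2     s5   s6 
   s3     s7   s8 
   s4     s9  s10 
   s5    s11  s12 
   s6    s13  s14 
   s7     s7   s8 
   s8     s9  s10 
 * s9    s15  s16 
   s10   s13  s14 
   s11    s7   s8 
   s12    s9  s10 
   s13   s11  s12 
   s14   s13  s14 
   s15   s17  s18 
   s16    s9  s19 
 * s17   s17  s18 
 * s18    s9  s19 
 * s19   s20  s21 
   s20   s15  s16 
   s21   s20  s21 
(> = start, * = accepting)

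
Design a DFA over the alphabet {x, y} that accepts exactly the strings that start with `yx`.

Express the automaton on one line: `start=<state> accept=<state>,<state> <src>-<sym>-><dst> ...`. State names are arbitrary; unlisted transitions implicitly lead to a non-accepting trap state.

start=q0 accept=q2 q0-x->q3 q0-y->q1 q1-x->q2 q1-y->q3 q2-x->q2 q2-y->q2 q3-x->q3 q3-y->q3

Check the first 2 symbols one by one: q0 through q1 record how many have matched `yx` so far; any wrong symbol goes to the dead state q3. After all 2 match we enter the accepting sink q2.
With 4 states:
        x   y  
>  q0   q3  q1 
   q1   q2  q3 
 * q2   q2  q2 
   q3   q3  q3 
(> = start, * = accepting)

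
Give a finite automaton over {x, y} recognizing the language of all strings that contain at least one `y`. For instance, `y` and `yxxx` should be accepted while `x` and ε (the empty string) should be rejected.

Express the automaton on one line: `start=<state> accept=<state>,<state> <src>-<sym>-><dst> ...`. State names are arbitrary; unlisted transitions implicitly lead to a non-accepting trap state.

Only the number of `y`s matters, and only up to 2. Make a chain q0 → q1 → q2 advanced by each `y` (with q2 absorbing); every other symbol self-loops. The accepting set is {q1, q2}.
3 states suffice.
        x   y  
>  q0   q0  q1 
 * q1   q1  q2 
 * q2   q2  q2 
(> = start, * = accepting)

start=q0 accept=q1,q2 q0-x->q0 q0-y->q1 q1-x->q1 q1-y->q2 q2-x->q2 q2-y->q2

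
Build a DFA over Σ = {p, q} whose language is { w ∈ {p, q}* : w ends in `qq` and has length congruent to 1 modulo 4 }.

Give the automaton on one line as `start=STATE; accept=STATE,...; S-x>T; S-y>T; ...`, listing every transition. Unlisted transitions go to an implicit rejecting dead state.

Build one automaton per condition and run them in lockstep. The first has 3 states tracking how much of the suffix `qq` has currently been matched; the second has 4 states tracking the input length modulo 4. A product state is a pair (one from each), accepting exactly when both do. After merging equivalent states the machine shrinks.
With 6 states:
       p  q 
>  A   B  B 
   B   C  C 
   C   D  D 
   D   A  E 
   E   B  F 
 * F   C  C 
(> = start, * = accepting)

start=A; accept=F; A-p>B; A-q>B; B-p>C; B-q>C; C-p>D; C-q>D; D-p>A; D-q>E; E-p>B; E-q>F; F-p>C; F-q>C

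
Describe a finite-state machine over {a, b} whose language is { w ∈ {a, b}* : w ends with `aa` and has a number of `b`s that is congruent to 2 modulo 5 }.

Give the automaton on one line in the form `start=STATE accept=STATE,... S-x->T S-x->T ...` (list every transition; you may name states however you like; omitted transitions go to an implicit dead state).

start=q0 accept=q5 q0-a->q0 q0-b->q1 q1-a->q1 q1-b->q2 q2-a->q3 q2-b->q4 q3-a->q5 q3-b->q4 q4-a->q4 q4-b->q6 q5-a->q5 q5-b->q4 q6-a->q6 q6-b->q0

Handle the two conditions separately and then intersect. One (3 states) tracks how much of the suffix `aa` has currently been matched; the other (5 states) tracks the count of `b`s modulo 5. Each combined state is a pair, one component from each; accept when both components accept. Minimizing collapses redundant product states.
A 7-state machine:
        a   b  
>  q0   q0  q1 
   q1   q1  q2 
   q2   q3  q4 
   q3   q5  q4 
   q4   q4  q6 
 * q5   q5  q4 
   q6   q6  q0 
(> = start, * = accepting)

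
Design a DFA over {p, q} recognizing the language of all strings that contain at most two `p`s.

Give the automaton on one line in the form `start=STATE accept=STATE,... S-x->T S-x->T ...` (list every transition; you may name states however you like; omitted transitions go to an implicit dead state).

Only the number of `p`s matters, and only up to 3. Make a chain A → B → C → D advanced by each `p` (with D absorbing); every other symbol self-loops. The accepting set is {A, B, C}.
4 states suffice.
       p  q 
>* A   B  A 
 * B   C  B 
 * C   D  C 
   D   D  D 
(> = start, * = accepting)

start=A accept=A,B,C A-p->B A-q->A B-p->C B-q->B C-p->D C-q->C D-p->D D-q->D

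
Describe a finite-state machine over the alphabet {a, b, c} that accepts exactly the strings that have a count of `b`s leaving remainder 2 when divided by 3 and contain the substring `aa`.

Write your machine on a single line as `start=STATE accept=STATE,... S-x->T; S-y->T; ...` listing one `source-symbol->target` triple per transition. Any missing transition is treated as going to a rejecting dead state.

Build one automaton per condition and run them in lockstep. The first has 3 states tracking the count of `b`s modulo 3; the second has 3 states tracking whether and how much of `aa` has been seen. A product state is a pair (one from each), accepting exactly when both do.
A 9-state machine:
        a   b   c  
>  S0   S1  S2  S0 
   S1   S3  S2  S0 
   S2   S4  S5  S2 
   S3   S3  S6  S3 
   S4   S6  S5  S2 
   S5   S7  S0  S5 
   S6   S6  S8  S6 
   S7   S8  S0  S5 
 * S8   S8  S3  S8 
(> = start, * = accepting)

start=S0; accept=S8; S0-a->S1; S0-b->S2; S0-c->S0; S1-a->S3; S1-b->S2; S1-c->S0; S2-a->S4; S2-b->S5; S2-c->S2; S3-a->S3; S3-b->S6; S3-c->S3; S4-a->S6; S4-b->S5; S4-c->S2; S5-a->S7; S5-b->S0; S5-c->S5; S6-a->S6; S6-b->S8; S6-c->S6; S7-a->S8; S7-b->S0; S7-c->S5; S8-a->S8; S8-b->S3; S8-c->S8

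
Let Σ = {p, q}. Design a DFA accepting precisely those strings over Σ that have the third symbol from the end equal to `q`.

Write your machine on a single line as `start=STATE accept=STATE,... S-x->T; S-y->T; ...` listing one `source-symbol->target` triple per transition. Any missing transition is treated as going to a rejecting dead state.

A DFA must remember the last 3 symbols (since which symbol is third-to-last isn't known until the input ends). Use one state per possible window of the last ≤3 symbols; accept from those whose window starts with `q`.
With 15 states:
          p    q  
>  S0     S1   S2 
   S1     S3   S4 
   S2     S5   S6 
   S3     S7   S8 
   S4     S9  S10 
   S5    S11  S12 
   S6    S13  S14 
   S7     S7   S8 
   S8     S9  S10 
   S9    S11  S12 
   S10   S13  S14 
 * S11    S7   S8 
 * S12    S9  S10 
 * S13   S11  S12 
 * S14   S13  S14 
(> = start, * = accepting)

start=S0; accept=S11,S12,S13,S14; S0-p->S1; S0-q->S2; S1-p->S3; S1-q->S4; S2-p->S5; S2-q->S6; S3-p->S7; S3-q->S8; S4-p->S9; S4-q->S10; S5-p->S11; S5-q->S12; S6-p->S13; S6-q->S14; S7-p->S7; S7-q->S8; S8-p->S9; S8-q->S10; S9-p->S11; S9-q->S12; S10-p->S13; S10-q->S14; S11-p->S7; S11-q->S8; S12-p->S9; S12-q->S10; S13-p->S11; S13-q->S12; S14-p->S13; S14-q->S14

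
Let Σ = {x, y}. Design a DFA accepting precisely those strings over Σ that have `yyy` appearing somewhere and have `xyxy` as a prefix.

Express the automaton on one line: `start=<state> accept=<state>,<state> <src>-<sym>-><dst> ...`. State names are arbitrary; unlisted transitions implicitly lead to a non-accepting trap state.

Handle the two conditions separately and then intersect. The first has 4 states tracking whether and how much of `yyy` has been seen; the second has 6 states tracking whether the input so far still matches the prefix `xyxy`. A product state is a pair (one from each), accepting exactly when both do.
12 states suffice.
          x    y  
>  S0     S1   S2 
   S1     S3   S4 
   S2     S3   S5 
   S3     S3   S2 
   S4     S6   S5 
   S5     S3   S7 
   S6     S3   S8 
   S7     S7   S7 
   S8     S9  S10 
   S9     S9   S8 
   S10    S9  S11 
 * S11   S11  S11 
(> = start, * = accepting)

start=S0 accept=S11 S0-x->S1 S0-y->S2 S1-x->S3 S1-y->S4 S2-x->S3 S2-y->S5 S3-x->S3 S3-y->S2 S4-x->S6 S4-y->S5 S5-x->S3 S5-y->S7 S6-x->S3 S6-y->S8 S7-x->S7 S7-y->S7 S8-x->S9 S8-y->S10 S9-x->S9 S9-y->S8 S10-x->S9 S10-y->S11 S11-x->S11 S11-y->S11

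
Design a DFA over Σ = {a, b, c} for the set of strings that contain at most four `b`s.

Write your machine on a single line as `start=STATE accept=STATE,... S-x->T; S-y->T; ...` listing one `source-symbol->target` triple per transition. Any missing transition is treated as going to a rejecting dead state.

Count `b`s, saturating at 5: states q0 through q4 mean 0 through 4 `b`s seen; q5 means more than 4. Each `b` increments (capped at q5); other symbols loop. Accept from {q0, q1, q2, q3, q4}.
        a   b   c  
>* q0   q0  q1  q0 
 * q1   q1  q2  q1 
 * q2   q2  q3  q2 
 * q3   q3  q4  q3 
 * q4   q4  q5  q4 
   q5   q5  q5  q5 
(> = start, * = accepting)

start=q0; accept=q0,q1,q2,q3,q4; q0-a->q0; q0-b->q1; q0-c->q0; q1-a->q1; q1-b->q2; q1-c->q1; q2-a->q2; q2-b->q3; q2-c->q2; q3-a->q3; q3-b->q4; q3-c->q3; q4-a->q4; q4-b->q5; q4-c->q4; q5-a->q5; q5-b->q5; q5-c->q5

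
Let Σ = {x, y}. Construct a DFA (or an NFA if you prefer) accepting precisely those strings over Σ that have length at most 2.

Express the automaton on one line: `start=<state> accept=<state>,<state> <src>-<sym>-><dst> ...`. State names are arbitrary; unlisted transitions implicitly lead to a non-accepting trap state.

We only need to distinguish lengths 0, 1, …, 2, and '>2'. Chain q0 → q1 → q2 → q3 on every symbol, with q3 looping. Accepting states: {q0, q1, q2}.
4 states suffice.
        x   y  
>* q0   q1  q1 
 * q1   q2  q2 
 * q2   q3  q3 
   q3   q3  q3 
(> = start, * = accepting)

start=q0 accept=q0,q1,q2 q0-x->q1 q0-y->q1 q1-x->q2 q1-y->q2 q2-x->q3 q2-y->q3 q3-x->q3 q3-y->q3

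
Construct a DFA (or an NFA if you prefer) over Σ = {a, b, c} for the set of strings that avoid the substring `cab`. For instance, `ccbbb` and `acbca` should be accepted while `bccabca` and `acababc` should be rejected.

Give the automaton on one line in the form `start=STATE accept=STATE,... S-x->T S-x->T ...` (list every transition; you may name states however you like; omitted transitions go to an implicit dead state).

start=q0 accept=q0,q1,q2 q0-a->q0 q0-b->q0 q0-c->q1 q1-a->q2 q1-b->q0 q1-c->q1 q2-a->q0 q2-b->q3 q2-c->q1 q3-a->q3 q3-b->q3 q3-c->q3

This is the complement of 'contains `cab`'. Use the same substring-matching states — q0 through q3 holding how much of `cab` has just been matched — but flip the accepting set: everything except the trap q3 accepts.
With 4 states:
        a   b   c  
>* q0   q0  q0  q1 
 * q1   q2  q0  q1 
 * q2   q0  q3  q1 
   q3   q3  q3  q3 
(> = start, * = accepting)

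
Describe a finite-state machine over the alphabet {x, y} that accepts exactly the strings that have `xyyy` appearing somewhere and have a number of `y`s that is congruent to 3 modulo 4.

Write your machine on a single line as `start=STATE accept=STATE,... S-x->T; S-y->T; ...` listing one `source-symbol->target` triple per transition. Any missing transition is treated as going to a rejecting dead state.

start=s0; accept=s10; s0-x->s1; s0-y->s2; s1-x->s1; s1-y->s3; s2-x->s4; s2-y->s5; s3-x->s4; s3-y->s6; s4-x->s4; s4-y->s7; s5-x->s8; s5-y->s9; s6-x->s8; s6-y->s10; s7-x->s8; s7-y->s11; s8-x->s8; s8-y->s12; s9-x->s13; s9-y->s0; s10-x->s10; s10-y->s14; s11-x->s13; s11-y->s14; s12-x->s13; s12-y->s15; s13-x->s13; s13-y->s16; s14-x->s14; s14-y->s17; s15-x->s1; s15-y->s17; s16-x->s1; s16-y->s18; s17-x->s17; s17-y->s19; s18-x->s4; s18-y->s19; s19-x->s19; s19-y->s10

Handle the two conditions separately and then intersect. One (5 states) tracks whether and how much of `xyyy` has been seen; the other (4 states) tracks the count of `y`s modulo 4. Each combined state is a pair, one component from each; accept when both components accept.
With 20 states:
          x    y  
>  s0     s1   s2 
   s1     s1   s3 
   s2     s4   s5 
   s3     s4   s6 
   s4     s4   s7 
   s5     s8   s9 
   s6     s8  s10 
   s7     s8  s11 
   s8     s8  s12 
   s9    s13   s0 
 * s10   s10  s14 
   s11   s13  s14 
   s12   s13  s15 
   s13   s13  s16 
   s14   s14  s17 
   s15    s1  s17 
   s16    s1  s18 
   s17   s17  s19 
   s18    s4  s19 
   s19   s19  s10 
(> = start, * = accepting)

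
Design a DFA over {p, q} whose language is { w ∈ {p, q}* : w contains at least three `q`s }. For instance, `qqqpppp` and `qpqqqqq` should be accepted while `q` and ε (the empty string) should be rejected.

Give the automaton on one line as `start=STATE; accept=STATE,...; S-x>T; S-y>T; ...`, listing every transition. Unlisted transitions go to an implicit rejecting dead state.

Count `q`s, saturating at 4: states S0 through S3 mean 0 through 3 `q`s seen; S4 means more than 3. Each `q` increments (capped at S4); other symbols loop. Accept from {S3, S4}.
        p   q  
>  S0   S0  S1 
   S1   S1  S2 
   S2   S2  S3 
 * S3   S3  S4 
 * S4   S4  S4 
(> = start, * = accepting)

start=S0; accept=S3,S4; S0-p>S0; S0-q>S1; S1-p>S1; S1-q>S2; S2-p>S2; S2-q>S3; S3-p>S3; S3-q>S4; S4-p>S4; S4-q>S4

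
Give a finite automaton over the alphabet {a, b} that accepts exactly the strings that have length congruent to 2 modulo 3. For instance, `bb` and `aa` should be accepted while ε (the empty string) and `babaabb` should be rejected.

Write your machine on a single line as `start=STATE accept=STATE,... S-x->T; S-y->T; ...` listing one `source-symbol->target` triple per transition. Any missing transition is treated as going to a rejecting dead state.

start=S0; accept=S2; S0-a->S1; S0-b->S1; S1-a->S2; S1-b->S2; S2-a->S0; S2-b->S0

Count input length modulo 3: every symbol advances one step around the cycle S0 → S1 → S2 → S0. Accept at S2.
3 states suffice.
        a   b  
>  S0   S1  S1 
   S1   S2  S2 
 * S2   S0  S0 
(> = start, * = accepting)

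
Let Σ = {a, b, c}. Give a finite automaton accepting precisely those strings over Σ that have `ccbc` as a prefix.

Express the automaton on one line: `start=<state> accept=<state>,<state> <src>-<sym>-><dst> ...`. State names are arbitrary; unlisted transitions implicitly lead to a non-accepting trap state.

start=q0 accept=q4 q0-a->q5 q0-b->q5 q0-c->q1 q1-a->q5 q1-b->q5 q1-c->q2 q2-a->q5 q2-b->q3 q2-c->q5 q3-a->q5 q3-b->q5 q3-c->q4 q4-a->q4 q4-b->q4 q4-c->q4 q5-a->q5 q5-b->q5 q5-c->q5

Check the first 4 symbols one by one: q0 through q3 record how many have matched `ccbc` so far; any wrong symbol goes to the dead state q5. After all 4 match we enter the accepting sink q4.
A 6-state machine:
        a   b   c  
>  q0   q5  q5  q1 
   q1   q5  q5  q2 
   q2   q5  q3  q5 
   q3   q5  q5  q4 
 * q4   q4  q4  q4 
   q5   q5  q5  q5 
(> = start, * = accepting)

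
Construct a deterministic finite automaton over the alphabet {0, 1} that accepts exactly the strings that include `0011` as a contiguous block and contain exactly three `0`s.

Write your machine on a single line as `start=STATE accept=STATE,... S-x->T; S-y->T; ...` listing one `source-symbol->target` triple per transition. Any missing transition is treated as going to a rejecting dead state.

Handle the two conditions separately and then intersect. The first has 5 states tracking whether and how much of `0011` has been seen; the second has 5 states tracking the count of `0`s, saturating at 4. A product state is a pair (one from each), accepting exactly when both do. Equivalent product states are then merged.
An 11-state machine:
          0    1  
>  q0     q1   q0 
   q1     q2   q3 
   q2     q4   q5 
   q3     q6   q3 
   q4     q7   q8 
   q5     q7   q9 
   q6     q4   q7 
   q7     q7   q7 
   q8     q7  q10 
   q9    q10   q9 
 * q10    q7  q10 
(> = start, * = accepting)

start=q0; accept=q10; q0-0->q1; q0-1->q0; q1-0->q2; q1-1->q3; q2-0->q4; q2-1->q5; q3-0->q6; q3-1->q3; q4-0->q7; q4-1->q8; q5-0->q7; q5-1->q9; q6-0->q4; q6-1->q7; q7-0->q7; q7-1->q7; q8-0->q7; q8-1->q10; q9-0->q10; q9-1->q9; q10-0->q7; q10-1->q10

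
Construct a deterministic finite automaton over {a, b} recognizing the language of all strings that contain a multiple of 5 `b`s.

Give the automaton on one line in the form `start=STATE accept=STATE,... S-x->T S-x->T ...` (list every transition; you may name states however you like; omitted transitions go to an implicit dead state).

Keep the running count of `b`s modulo 5: each `b` advances along the cycle q0 → q1 → q2 → q3 → q4 → q0 while other symbols loop. Accept at q0.
With 5 states:
        a   b  
>* q0   q0  q1 
   q1   q1  q2 
   q2   q2  q3 
   q3   q3  q4 
   q4   q4  q0 
(> = start, * = accepting)

start=q0 accept=q0 q0-a->q0 q0-b->q1 q1-a->q1 q1-b->q2 q2-a->q2 q2-b->q3 q3-a->q3 q3-b->q4 q4-a->q4 q4-b->q0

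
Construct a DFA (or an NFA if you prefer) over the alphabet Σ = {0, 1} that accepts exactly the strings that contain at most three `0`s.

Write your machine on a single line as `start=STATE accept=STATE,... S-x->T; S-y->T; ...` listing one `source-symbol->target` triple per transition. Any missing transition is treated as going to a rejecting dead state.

start=s0; accept=s0,s1,s2,s3; s0-0->s1; s0-1->s0; s1-0->s2; s1-1->s1; s2-0->s3; s2-1->s2; s3-0->s4; s3-1->s3; s4-0->s4; s4-1->s4

Count `0`s, saturating at 4: states s0 through s3 mean 0 through 3 `0`s seen; s4 means more than 3. Each `0` increments (capped at s4); other symbols loop. Accept from {s0, s1, s2, s3}.
A 5-state machine:
        0   1  
>* s0   s1  s0 
 * s1   s2  s1 
 * s2   s3  s2 
 * s3   s4  s3 
   s4   s4  s4 
(> = start, * = accepting)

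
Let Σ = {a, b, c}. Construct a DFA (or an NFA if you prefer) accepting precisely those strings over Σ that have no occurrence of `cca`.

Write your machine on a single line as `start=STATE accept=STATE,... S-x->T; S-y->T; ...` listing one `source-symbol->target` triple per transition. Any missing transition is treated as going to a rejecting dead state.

This is the complement of 'contains `cca`'. Use the same substring-matching states — S0 through S3 holding how much of `cca` has just been matched — but flip the accepting set: everything except the trap S3 accepts.
With 4 states:
        a   b   c  
>* S0   S0  S0  S1 
 * S1   S0  S0  S2 
 * S2   S3  S0  S2 
   S3   S3  S3  S3 
(> = start, * = accepting)

start=S0; accept=S0,S1,S2; S0-a->S0; S0-b->S0; S0-c->S1; S1-a->S0; S1-b->S0; S1-c->S2; S2-a->S3; S2-b->S0; S2-c->S2; S3-a->S3; S3-b->S3; S3-c->S3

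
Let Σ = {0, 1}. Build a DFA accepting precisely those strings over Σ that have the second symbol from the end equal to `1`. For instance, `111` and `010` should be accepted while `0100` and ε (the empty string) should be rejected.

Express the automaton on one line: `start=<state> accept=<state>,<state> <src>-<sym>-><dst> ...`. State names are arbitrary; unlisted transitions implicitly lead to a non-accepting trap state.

Because acceptance depends on a position counted from the end, the machine has to buffer the most recent 2 symbols. Make each state the string of the last up-to-2 symbols read; on input `x` shift the window left and append `x`. Accept when the buffered window has length 2 and begins with `1`.
7 states suffice.
        0   1  
>  s0   s1  s2 
   s1   s3  s4 
   s2   s5  s6 
   s3   s3  s4 
   s4   s5  s6 
 * s5   s3  s4 
 * s6   s5  s6 
(> = start, * = accepting)

start=s0 accept=s5,s6 s0-0->s1 s0-1->s2 s1-0->s3 s1-1->s4 s2-0->s5 s2-1->s6 s3-0->s3 s3-1->s4 s4-0->s5 s4-1->s6 s5-0->s3 s5-1->s4 s6-0->s5 s6-1->s6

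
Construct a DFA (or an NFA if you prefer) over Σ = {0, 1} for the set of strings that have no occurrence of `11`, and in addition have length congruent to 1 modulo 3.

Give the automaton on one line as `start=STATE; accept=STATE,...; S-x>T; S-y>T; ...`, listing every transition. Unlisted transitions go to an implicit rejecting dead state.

Build one automaton per condition and run them in lockstep. The first has 3 states tracking partial matches of the forbidden pattern `11`; the second has 3 states tracking the input length modulo 3. A product state is a pair (one from each), accepting exactly when both do. Equivalent product states are then merged.
A 7-state machine:
        0   1  
>  S0   S1  S2 
 * S1   S3  S4 
 * S2   S3  S5 
   S3   S0  S6 
   S4   S0  S5 
   S5   S5  S5 
   S6   S1  S5 
(> = start, * = accepting)

start=S0; accept=S1,S2; S0-0>S1; S0-1>S2; S1-0>S3; S1-1>S4; S2-0>S3; S2-1>S5; S3-0>S0; S3-1>S6; S4-0>S0; S4-1>S5; S5-0>S5; S5-1>S5; S6-0>S1; S6-1>S5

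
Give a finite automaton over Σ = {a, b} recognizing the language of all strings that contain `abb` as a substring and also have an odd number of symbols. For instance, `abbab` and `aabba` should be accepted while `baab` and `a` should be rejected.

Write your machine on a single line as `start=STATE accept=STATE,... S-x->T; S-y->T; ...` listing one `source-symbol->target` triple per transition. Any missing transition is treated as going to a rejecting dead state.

Build one automaton per condition and run them in lockstep. The first has 4 states tracking whether and how much of `abb` has been seen; the second has 2 states tracking the input length modulo 2. A product state is a pair (one from each), accepting exactly when both do.
An 8-state machine:
        a   b  
>  q0   q1  q2 
   q1   q3  q4 
   q2   q3  q0 
   q3   q1  q5 
   q4   q1  q6 
   q5   q3  q7 
 * q6   q7  q7 
   q7   q6  q6 
(> = start, * = accepting)

start=q0; accept=q6; q0-a->q1; q0-b->q2; q1-a->q3; q1-b->q4; q2-a->q3; q2-b->q0; q3-a->q1; q3-b->q5; q4-a->q1; q4-b->q6; q5-a->q3; q5-b->q7; q6-a->q7; q6-b->q7; q7-a->q6; q7-b->q6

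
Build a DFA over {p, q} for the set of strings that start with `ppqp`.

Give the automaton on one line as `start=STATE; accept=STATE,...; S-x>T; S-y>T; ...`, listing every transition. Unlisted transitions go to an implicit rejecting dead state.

start=s0; accept=s4; s0-p>s1; s0-q>s5; s1-p>s2; s1-q>s5; s2-p>s5; s2-q>s3; s3-p>s4; s3-q>s5; s4-p>s4; s4-q>s4; s5-p>s5; s5-q>s5

Walk along `ppqp` while the input agrees: from s0 take `p` to s1, and so on. Any deviation drops to the rejecting sink s5. Once s4 is reached the prefix is confirmed and every continuation is accepted.
6 states suffice.
        p   q  
>  s0   s1  s5 
   s1   s2  s5 
   s2   s5  s3 
   s3   s4  s5 
 * s4   s4  s4 
   s5   s5  s5 
(> = start, * = accepting)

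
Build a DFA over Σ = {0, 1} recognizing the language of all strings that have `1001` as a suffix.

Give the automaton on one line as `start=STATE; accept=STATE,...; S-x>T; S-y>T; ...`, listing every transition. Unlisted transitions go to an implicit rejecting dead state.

Remember how much of `1001` the current input suffix matches. State q0 means no match yet; q1 means the last symbol is `1`; q2 means the last 2 symbols are `10`; q3 means the last 3 symbols are `100`; q4 means the last 4 symbols are `1001`. Only q4 accepts. On a mismatch, fall back to the longest proper suffix that is still a prefix of `1001`.
        0   1  
>  q0   q0  q1 
   q1   q2  q1 
   q2   q3  q1 
   q3   q0  q4 
 * q4   q2  q1 
(> = start, * = accepting)

start=q0; accept=q4; q0-0>q0; q0-1>q1; q1-0>q2; q1-1>q1; q2-0>q3; q2-1>q1; q3-0>q0; q3-1>q4; q4-0>q2; q4-1>q1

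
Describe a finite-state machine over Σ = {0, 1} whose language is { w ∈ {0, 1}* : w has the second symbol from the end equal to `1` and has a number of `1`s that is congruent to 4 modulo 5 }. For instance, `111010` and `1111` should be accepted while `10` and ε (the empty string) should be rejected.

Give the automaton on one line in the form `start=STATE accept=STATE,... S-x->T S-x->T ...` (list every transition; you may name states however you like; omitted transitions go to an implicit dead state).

start=S0 accept=S14,S17 S0-0->S1 S0-1->S2 S1-0->S3 S1-1->S4 S2-0->S5 S2-1->S6 S3-0->S3 S3-1->S4 S4-0->S5 S4-1->S6 S5-0->S7 S5-1->S8 S6-0->S9 S6-1->S10 S7-0->S7 S7-1->S8 S8-0->S9 S8-1->S10 S9-0->S11 S9-1->S12 S10-0->S13 S10-1->S14 S11-0->S11 S11-1->S12 S12-0->S13 S12-1->S14 S13-0->S15 S13-1->S16 S14-0->S17 S14-1->S18 S15-0->S15 S15-1->S16 S16-0->S17 S16-1->S18 S17-0->S19 S17-1->S20 S18-0->S21 S18-1->S22 S19-0->S19 S19-1->S20 S20-0->S21 S20-1->S22 S21-0->S3 S21-1->S4 S22-0->S5 S22-1->S6

Build one automaton per condition and run them in lockstep. The first has 7 states tracking the last 2 symbols read; the second has 5 states tracking the count of `1`s modulo 5. A product state is a pair (one from each), accepting exactly when both do.
          0    1  
>  S0     S1   S2 
   S1     S3   S4 
   S2     S5   S6 
   S3     S3   S4 
   S4     S5   S6 
   S5     S7   S8 
   S6     S9  S10 
   S7     S7   S8 
   S8     S9  S10 
   S9    S11  S12 
   S10   S13  S14 
   S11   S11  S12 
   S12   S13  S14 
   S13   S15  S16 
 * S14   S17  S18 
   S15   S15  S16 
   S16   S17  S18 
 * S17   S19  S20 
   S18   S21  S22 
   S19   S19  S20 
   S20   S21  S22 
   S21    S3   S4 
   S22    S5   S6 
(> = start, * = accepting)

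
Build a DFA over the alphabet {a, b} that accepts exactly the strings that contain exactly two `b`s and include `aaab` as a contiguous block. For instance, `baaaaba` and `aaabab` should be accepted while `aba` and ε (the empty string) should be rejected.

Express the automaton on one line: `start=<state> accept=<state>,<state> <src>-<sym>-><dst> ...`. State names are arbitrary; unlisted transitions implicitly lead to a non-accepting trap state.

start=q0 accept=q14 q0-a->q1 q0-b->q2 q1-a->q3 q1-b->q2 q2-a->q4 q2-b->q5 q3-a->q6 q3-b->q2 q4-a->q7 q4-b->q5 q5-a->q8 q5-b->q9 q6-a->q6 q6-b->q10 q7-a->q11 q7-b->q5 q8-a->q12 q8-b->q9 q9-a->q13 q9-b->q9 q10-a->q10 q10-b->q14 q11-a->q11 q11-b->q14 q12-a->q15 q12-b->q9 q13-a->q16 q13-b->q9 q14-a->q14 q14-b->q17 q15-a->q15 q15-b->q17 q16-a->q18 q16-b->q9 q17-a->q17 q17-b->q17 q18-a->q18 q18-b->q17

Build one automaton per condition and run them in lockstep. The first has 4 states tracking the count of `b`s, saturating at 3; the second has 5 states tracking whether and how much of `aaab` has been seen. A product state is a pair (one from each), accepting exactly when both do.
          a    b  
>  q0     q1   q2 
   q1     q3   q2 
   q2     q4   q5 
   q3     q6   q2 
   q4     q7   q5 
   q5     q8   q9 
   q6     q6  q10 
   q7    q11   q5 
   q8    q12   q9 
   q9    q13   q9 
   q10   q10  q14 
   q11   q11  q14 
   q12   q15   q9 
   q13   q16   q9 
 * q14   q14  q17 
   q15   q15  q17 
   q16   q18   q9 
   q17   q17  q17 
   q18   q18  q17 
(> = start, * = accepting)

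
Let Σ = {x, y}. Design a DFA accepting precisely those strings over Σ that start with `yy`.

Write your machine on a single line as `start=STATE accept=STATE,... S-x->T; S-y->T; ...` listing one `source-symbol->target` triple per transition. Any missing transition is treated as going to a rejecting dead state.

start=A; accept=C; A-x->D; A-y->B; B-x->D; B-y->C; C-x->C; C-y->C; D-x->D; D-y->D

Walk along `yy` while the input agrees: from A take `y` to B, and so on. Any deviation drops to the rejecting sink D. Once C is reached the prefix is confirmed and every continuation is accepted.
       x  y 
>  A   D  B 
   B   D  C 
 * C   C  C 
   D   D  D 
(> = start, * = accepting)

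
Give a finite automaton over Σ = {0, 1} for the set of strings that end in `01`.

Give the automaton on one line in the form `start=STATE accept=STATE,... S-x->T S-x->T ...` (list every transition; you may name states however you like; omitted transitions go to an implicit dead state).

start=q0 accept=q2 q0-0->q1 q0-1->q0 q1-0->q1 q1-1->q2 q2-0->q1 q2-1->q0

Let each state record the length of the longest suffix of the input read so far that is also a prefix of `01`. q1 means the last symbol is `0`; q2 means the last 2 symbols are `01`. Accept only at q2, where the string currently ends in `01`.
A 3-state machine:
        0   1  
>  q0   q1  q0 
   q1   q1  q2 
 * q2   q1  q0 
(> = start, * = accepting)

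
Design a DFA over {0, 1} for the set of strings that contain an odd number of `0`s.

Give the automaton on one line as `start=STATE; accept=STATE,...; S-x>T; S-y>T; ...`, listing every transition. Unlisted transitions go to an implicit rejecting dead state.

Keep the running count of `0`s modulo 2: each `0` advances along the cycle q0 → q1 → q0 while other symbols loop. Accept at q1.
A 2-state machine:
        0   1  
>  q0   q1  q0 
 * q1   q0  q1 
(> = start, * = accepting)

start=q0; accept=q1; q0-0>q1; q0-1>q0; q1-0>q0; q1-1>q1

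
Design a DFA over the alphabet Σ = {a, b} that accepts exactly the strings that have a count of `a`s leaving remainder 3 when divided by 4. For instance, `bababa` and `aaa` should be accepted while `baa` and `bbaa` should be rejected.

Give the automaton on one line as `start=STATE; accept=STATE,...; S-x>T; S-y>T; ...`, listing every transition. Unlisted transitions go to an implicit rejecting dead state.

start=q0; accept=q3; q0-a>q1; q0-b>q0; q1-a>q2; q1-b>q1; q2-a>q3; q2-b>q2; q3-a>q0; q3-b>q3

Keep the running count of `a`s modulo 4: each `a` advances along the cycle q0 → q1 → q2 → q3 → q0 while other symbols loop. Accept at q3.
        a   b  
>  q0   q1  q0 
   q1   q2  q1 
   q2   q3  q2 
 * q3   q0  q3 
(> = start, * = accepting)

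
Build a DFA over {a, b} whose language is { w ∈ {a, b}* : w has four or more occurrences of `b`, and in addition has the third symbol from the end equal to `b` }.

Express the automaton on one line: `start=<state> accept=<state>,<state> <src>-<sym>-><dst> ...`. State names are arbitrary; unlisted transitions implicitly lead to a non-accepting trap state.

Run two small machines in parallel and take their product. The first has 6 states tracking the count of `b`s, saturating at 5; the second has 15 states tracking the last 3 symbols read. A product state is a pair (one from each), accepting exactly when both do. Minimizing collapses redundant product states.
A 15-state machine:
          a    b  
>  q0     q0   q1 
   q1     q1   q2 
   q2     q3   q4 
   q3     q3   q5 
   q4     q6   q7 
   q5     q6   q8 
   q6     q9  q10 
 * q7    q11   q7 
   q8    q11   q7 
   q9     q9  q12 
 * q10   q13   q8 
 * q11   q14  q10 
   q12   q13   q8 
   q13   q14  q10 
 * q14    q9  q12 
(> = start, * = accepting)

start=q0 accept=q7,q10,q11,q14 q0-a->q0 q0-b->q1 q1-a->q1 q1-b->q2 q2-a->q3 q2-b->q4 q3-a->q3 q3-b->q5 q4-a->q6 q4-b->q7 q5-a->q6 q5-b->q8 q6-a->q9 q6-b->q10 q7-a->q11 q7-b->q7 q8-a->q11 q8-b->q7 q9-a->q9 q9-b->q12 q10-a->q13 q10-b->q8 q11-a->q14 q11-b->q10 q12-a->q13 q12-b->q8 q13-a->q14 q13-b->q10 q14-a->q9 q14-b->q12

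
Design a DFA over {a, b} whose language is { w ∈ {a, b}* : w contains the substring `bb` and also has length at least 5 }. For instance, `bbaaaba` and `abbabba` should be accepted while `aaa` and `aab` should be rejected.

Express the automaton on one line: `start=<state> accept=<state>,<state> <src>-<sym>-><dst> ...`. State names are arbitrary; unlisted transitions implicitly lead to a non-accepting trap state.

Run two small machines in parallel and take their product. One (3 states) tracks whether and how much of `bb` has been seen; the other (7 states) tracks the input length, saturating at 6. Each combined state is a pair, one component from each; accept when both components accept.
With 18 states:
          a    b  
>  q0     q1   q2 
   q1     q3   q4 
   q2     q3   q5 
   q3     q6   q7 
   q4     q6   q8 
   q5     q8   q8 
   q6     q9  q10 
   q7     q9  q11 
   q8    q11  q11 
   q9    q12  q13 
   q10   q12  q14 
   q11   q14  q14 
   q12   q15  q16 
   q13   q15  q17 
 * q14   q17  q17 
   q15   q15  q16 
   q16   q15  q17 
 * q17   q17  q17 
(> = start, * = accepting)

start=q0 accept=q14,q17 q0-a->q1 q0-b->q2 q1-a->q3 q1-b->q4 q2-a->q3 q2-b->q5 q3-a->q6 q3-b->q7 q4-a->q6 q4-b->q8 q5-a->q8 q5-b->q8 q6-a->q9 q6-b->q10 q7-a->q9 q7-b->q11 q8-a->q11 q8-b->q11 q9-a->q12 q9-b->q13 q10-a->q12 q10-b->q14 q11-a->q14 q11-b->q14 q12-a->q15 q12-b->q16 q13-a->q15 q13-b->q17 q14-a->q17 q14-b->q17 q15-a->q15 q15-b->q16 q16-a->q15 q16-b->q17 q17-a->q17 q17-b->q17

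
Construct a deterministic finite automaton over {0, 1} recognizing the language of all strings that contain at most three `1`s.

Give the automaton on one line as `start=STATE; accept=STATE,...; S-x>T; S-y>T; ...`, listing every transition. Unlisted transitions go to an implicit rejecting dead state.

Only the number of `1`s matters, and only up to 4. Make a chain q0 → q1 → q2 → q3 → q4 advanced by each `1` (with q4 absorbing); every other symbol self-loops. The accepting set is {q0, q1, q2, q3}.
With 5 states:
        0   1  
>* q0   q0  q1 
 * q1   q1  q2 
 * q2   q2  q3 
 * q3   q3  q4 
   q4   q4  q4 
(> = start, * = accepting)

start=q0; accept=q0,q1,q2,q3; q0-0>q0; q0-1>q1; q1-0>q1; q1-1>q2; q2-0>q2; q2-1>q3; q3-0>q3; q3-1>q4; q4-0>q4; q4-1>q4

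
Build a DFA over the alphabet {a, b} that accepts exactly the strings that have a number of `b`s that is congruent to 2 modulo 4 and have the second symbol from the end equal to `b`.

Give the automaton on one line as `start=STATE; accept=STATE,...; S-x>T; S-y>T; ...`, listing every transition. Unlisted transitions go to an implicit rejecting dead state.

start=q0; accept=q6,q9; q0-a>q1; q0-b>q2; q1-a>q3; q1-b>q4; q2-a>q5; q2-b>q6; q3-a>q3; q3-b>q4; q4-a>q5; q4-b>q6; q5-a>q7; q5-b>q8; q6-a>q9; q6-b>q10; q7-a>q7; q7-b>q8; q8-a>q9; q8-b>q10; q9-a>q11; q9-b>q12; q10-a>q13; q10-b>q14; q11-a>q11; q11-b>q12; q12-a>q13; q12-b>q14; q13-a>q15; q13-b>q16; q14-a>q17; q14-b>q18; q15-a>q15; q15-b>q16; q16-a>q17; q16-b>q18; q17-a>q3; q17-b>q4; q18-a>q5; q18-b>q6

Build one automaton per condition and run them in lockstep. One (4 states) tracks the count of `b`s modulo 4; the other (7 states) tracks the last 2 symbols read. Each combined state is a pair, one component from each; accept when both components accept.
19 states suffice.
          a    b  
>  q0     q1   q2 
   q1     q3   q4 
   q2     q5   q6 
   q3     q3   q4 
   q4     q5   q6 
   q5     q7   q8 
 * q6     q9  q10 
   q7     q7   q8 
   q8     q9  q10 
 * q9    q11  q12 
   q10   q13  q14 
   q11   q11  q12 
   q12   q13  q14 
   q13   q15  q16 
   q14   q17  q18 
   q15   q15  q16 
   q16   q17  q18 
   q17    q3   q4 
   q18    q5   q6 
(> = start, * = accepting)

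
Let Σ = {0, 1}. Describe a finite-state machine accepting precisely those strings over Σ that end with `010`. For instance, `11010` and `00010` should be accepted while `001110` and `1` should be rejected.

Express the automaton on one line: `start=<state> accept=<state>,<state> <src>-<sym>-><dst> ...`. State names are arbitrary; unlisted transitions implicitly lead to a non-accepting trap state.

Let each state record the length of the longest suffix of the input read so far that is also a prefix of `010`. q1 means the last symbol is `0`; q2 means the last 2 symbols are `01`; q3 means the last 3 symbols are `010`. Accept only at q3, where the string currently ends in `010`.
4 states suffice.
        0   1  
>  q0   q1  q0 
   q1   q1  q2 
   q2   q3  q0 
 * q3   q1  q2 
(> = start, * = accepting)

start=q0 accept=q3 q0-0->q1 q0-1->q0 q1-0->q1 q1-1->q2 q2-0->q3 q2-1->q0 q3-0->q1 q3-1->q2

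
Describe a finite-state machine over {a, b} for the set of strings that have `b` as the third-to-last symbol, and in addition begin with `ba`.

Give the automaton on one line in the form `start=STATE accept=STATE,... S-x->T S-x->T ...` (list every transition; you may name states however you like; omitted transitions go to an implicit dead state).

Run two small machines in parallel and take their product. The first has 15 states tracking the last 3 symbols read; the second has 4 states tracking whether the input so far still matches the prefix `ba`. A product state is a pair (one from each), accepting exactly when both do.
A 23-state machine:
          a    b  
>  q0     q1   q2 
   q1     q3   q4 
   q2     q5   q6 
   q3     q7   q8 
   q4     q9  q10 
   q5    q11  q12 
   q6    q13  q14 
   q7     q7   q8 
   q8     q9  q10 
   q9    q15  q16 
   q10   q13  q14 
 * q11   q17  q18 
 * q12   q19  q20 
   q13   q15  q16 
   q14   q13  q14 
   q15    q7   q8 
   q16    q9  q10 
   q17   q17  q18 
   q18   q19  q20 
   q19   q11  q12 
   q20   q21  q22 
 * q21   q11  q12 
 * q22   q21  q22 
(> = start, * = accepting)

start=q0 accept=q11,q12,q21,q22 q0-a->q1 q0-b->q2 q1-a->q3 q1-b->q4 q2-a->q5 q2-b->q6 q3-a->q7 q3-b->q8 q4-a->q9 q4-b->q10 q5-a->q11 q5-b->q12 q6-a->q13 q6-b->q14 q7-a->q7 q7-b->q8 q8-a->q9 q8-b->q10 q9-a->q15 q9-b->q16 q10-a->q13 q10-b->q14 q11-a->q17 q11-b->q18 q12-a->q19 q12-b->q20 q13-a->q15 q13-b->q16 q14-a->q13 q14-b->q14 q15-a->q7 q15-b->q8 q16-a->q9 q16-b->q10 q17-a->q17 q17-b->q18 q18-a->q19 q18-b->q20 q19-a->q11 q19-b->q12 q20-a->q21 q20-b->q22 q21-a->q11 q21-b->q12 q22-a->q21 q22-b->q22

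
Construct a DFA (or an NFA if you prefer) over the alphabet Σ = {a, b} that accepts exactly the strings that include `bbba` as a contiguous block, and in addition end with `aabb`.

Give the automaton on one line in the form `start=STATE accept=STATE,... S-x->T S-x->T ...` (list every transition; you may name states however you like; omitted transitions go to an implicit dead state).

Build one automaton per condition and run them in lockstep. The first has 5 states tracking whether and how much of `bbba` has been seen; the second has 5 states tracking how much of the suffix `aabb` has currently been matched. A product state is a pair (one from each), accepting exactly when both do. Minimizing collapses redundant product states.
        a   b  
>  q0   q0  q1 
   q1   q0  q2 
   q2   q0  q3 
   q3   q4  q3 
   q4   q5  q3 
   q5   q5  q6 
   q6   q4  q7 
 * q7   q4  q3 
(> = start, * = accepting)

start=q0 accept=q7 q0-a->q0 q0-b->q1 q1-a->q0 q1-b->q2 q2-a->q0 q2-b->q3 q3-a->q4 q3-b->q3 q4-a->q5 q4-b->q3 q5-a->q5 q5-b->q6 q6-a->q4 q6-b->q7 q7-a->q4 q7-b->q3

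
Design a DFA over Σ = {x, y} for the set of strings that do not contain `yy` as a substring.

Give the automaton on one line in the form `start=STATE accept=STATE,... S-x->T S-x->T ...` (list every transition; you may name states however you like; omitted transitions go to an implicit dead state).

start=s0 accept=s0,s1 s0-x->s0 s0-y->s1 s1-x->s0 s1-y->s2 s2-x->s2 s2-y->s2

Track partial matches of the forbidden pattern `yy`. State s2 is a dead state reached once `yy` has occurred; every other state accepts. s0 means no part of `yy` is currently matched.
        x   y  
>* s0   s0  s1 
 * s1   s0  s2 
   s2   s2  s2 
(> = start, * = accepting)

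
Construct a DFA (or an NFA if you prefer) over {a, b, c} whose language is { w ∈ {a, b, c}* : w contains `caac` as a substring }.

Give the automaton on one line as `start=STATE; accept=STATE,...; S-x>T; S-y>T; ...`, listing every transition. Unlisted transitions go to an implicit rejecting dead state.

start=q0; accept=q4; q0-a>q0; q0-b>q0; q0-c>q1; q1-a>q2; q1-b>q0; q1-c>q1; q2-a>q3; q2-b>q0; q2-c>q1; q3-a>q0; q3-b>q0; q3-c>q4; q4-a>q4; q4-b>q4; q4-c>q4

States q0..q3 record the length of the longest prefix of `caac` that matches the current input suffix. Reaching q4 means `caac` has been seen, and we stay there forever. Accept from q4.
5 states suffice.
        a   b   c  
>  q0   q0  q0  q1 
   q1   q2  q0  q1 
   q2   q3  q0  q1 
   q3   q0  q0  q4 
 * q4   q4  q4  q4 
(> = start, * = accepting)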